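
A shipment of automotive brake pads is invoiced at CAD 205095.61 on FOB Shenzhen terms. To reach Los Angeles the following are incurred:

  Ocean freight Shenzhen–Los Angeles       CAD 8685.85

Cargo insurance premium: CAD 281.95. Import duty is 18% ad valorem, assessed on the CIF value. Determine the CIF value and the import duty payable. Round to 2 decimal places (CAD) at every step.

CIF value: CAD 214063.41; import duty: CAD 38531.41

CIF = FOB price + freight + insurance
CIF = 205095.61 + 8685.85 + 281.95 = 214063.41
Import duty = 214063.41 × 18% = 38531.41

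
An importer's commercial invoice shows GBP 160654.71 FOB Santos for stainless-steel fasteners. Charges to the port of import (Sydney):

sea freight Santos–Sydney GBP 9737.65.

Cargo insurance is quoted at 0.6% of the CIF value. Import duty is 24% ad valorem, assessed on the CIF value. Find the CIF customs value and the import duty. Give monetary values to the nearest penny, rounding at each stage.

Let C be the CIF value. C = FOB price + freight + 0.6% × C
C − 0.6% × C = 160654.71 + 9737.65
0.994 × C = 170392.36
C = 170392.36 / 0.994 = 171420.89
Insurance premium = 0.6% × 171420.89 = 1028.53
Import duty = 171420.89 × 24% = 41141.01

CIF value: GBP 171420.89; import duty: GBP 41141.01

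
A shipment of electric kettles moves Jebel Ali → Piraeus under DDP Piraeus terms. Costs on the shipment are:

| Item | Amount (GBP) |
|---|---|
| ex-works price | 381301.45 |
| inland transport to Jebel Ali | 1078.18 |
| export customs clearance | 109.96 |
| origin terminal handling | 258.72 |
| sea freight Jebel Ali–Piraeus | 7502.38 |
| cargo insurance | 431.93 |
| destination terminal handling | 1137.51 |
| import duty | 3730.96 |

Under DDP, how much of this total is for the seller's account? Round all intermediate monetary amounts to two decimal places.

Seller's account: GBP 395551.09

DDP: the seller bears all costs including import duty.
Seller's account: goods 381301.45 + inland to port 1078.18 + export clearance 109.96 + origin terminal 258.72 + freight 7502.38 + insurance 431.93 + destination terminal 1137.51 + duty 3730.96 = 395551.09
Buyer's account: 0.00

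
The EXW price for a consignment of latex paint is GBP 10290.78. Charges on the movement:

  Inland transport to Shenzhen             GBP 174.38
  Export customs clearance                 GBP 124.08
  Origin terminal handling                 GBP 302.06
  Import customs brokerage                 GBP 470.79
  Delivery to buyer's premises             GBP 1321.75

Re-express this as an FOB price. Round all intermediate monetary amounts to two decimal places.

Not relevant to the conversion: brokerage, delivery — on the buyer under both terms; not part of either seller's price.
From EXW to FOB, the seller additionally bears: inland to port, export clearance, origin terminal.
FOB price = 10290.78 + 174.38 + 124.08 + 302.06 = 10891.30

FOB price: GBP 10891.30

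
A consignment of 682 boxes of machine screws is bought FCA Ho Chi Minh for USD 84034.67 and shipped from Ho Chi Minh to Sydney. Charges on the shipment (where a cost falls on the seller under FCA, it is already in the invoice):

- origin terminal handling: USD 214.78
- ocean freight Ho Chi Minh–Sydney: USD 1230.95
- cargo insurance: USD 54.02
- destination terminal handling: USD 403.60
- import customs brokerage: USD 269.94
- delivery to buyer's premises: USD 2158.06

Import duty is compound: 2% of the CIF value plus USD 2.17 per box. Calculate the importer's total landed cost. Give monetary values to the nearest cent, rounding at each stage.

Total landed cost: USD 91556.65

FCA: the seller delivers export-cleared goods to the carrier; the buyer bears costs from that point.
CIF value = FCA price + origin terminal + freight + insurance = 84034.67 + 214.78 + 1230.95 + 54.02 = 85534.42
Ad valorem component: 85534.42 × 2% = 1710.69
Specific component: 682 × 2.17 = 1479.94
Import duty = 1710.69 + 1479.94 = 3190.63
Buyer bears: origin terminal 214.78 + freight 1230.95 + insurance 54.02 + destination terminal 403.60 + brokerage 269.94 + delivery 2158.06 + duty 3190.63 = 7521.98
Landed cost = invoice 84034.67 + 7521.98 = 91556.65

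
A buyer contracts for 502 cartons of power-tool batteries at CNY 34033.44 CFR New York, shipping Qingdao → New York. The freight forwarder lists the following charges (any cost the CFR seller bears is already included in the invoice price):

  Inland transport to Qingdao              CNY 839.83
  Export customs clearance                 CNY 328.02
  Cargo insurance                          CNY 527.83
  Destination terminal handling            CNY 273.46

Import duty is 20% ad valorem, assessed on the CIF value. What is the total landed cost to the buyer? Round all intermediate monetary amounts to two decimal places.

CFR: the seller pays costs through ocean freight to the destination port, but not insurance.
Already in the invoice (seller's account under CFR): inland to port, export clearance — exclude.
CIF value = CFR price + insurance = 34033.44 + 527.83 = 34561.27
Import duty = 34561.27 × 20% = 6912.25
Buyer bears: insurance 527.83 + destination terminal 273.46 + duty 6912.25 = 7713.54
Landed cost = invoice 34033.44 + 7713.54 = 41746.98

Total landed cost: CNY 41746.98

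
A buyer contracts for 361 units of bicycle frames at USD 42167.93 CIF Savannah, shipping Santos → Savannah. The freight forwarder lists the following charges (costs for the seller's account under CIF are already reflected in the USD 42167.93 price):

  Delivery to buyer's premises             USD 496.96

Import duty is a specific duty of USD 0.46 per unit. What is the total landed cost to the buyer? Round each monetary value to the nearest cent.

CIF: the seller pays costs through ocean freight and marine insurance to the destination port.
The CIF price already equals the CIF value: 42167.93
Import duty = 361 × 0.46 = 166.06
Buyer bears: delivery 496.96 + duty 166.06 = 663.02
Landed cost = invoice 42167.93 + 663.02 = 42830.95

Total landed cost: USD 42830.95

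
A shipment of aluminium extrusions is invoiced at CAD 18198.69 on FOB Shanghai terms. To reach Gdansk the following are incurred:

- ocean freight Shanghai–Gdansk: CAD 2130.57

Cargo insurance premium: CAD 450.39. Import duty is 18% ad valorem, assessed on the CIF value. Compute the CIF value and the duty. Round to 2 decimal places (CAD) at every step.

CIF = FOB price + freight + insurance
CIF = 18198.69 + 2130.57 + 450.39 = 20779.65
Import duty = 20779.65 × 18% = 3740.34

CIF value: CAD 20779.65; import duty: CAD 3740.34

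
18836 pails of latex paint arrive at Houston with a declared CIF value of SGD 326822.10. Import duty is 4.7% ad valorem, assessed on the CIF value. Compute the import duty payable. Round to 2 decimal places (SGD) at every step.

Import duty = 326822.10 × 4.7% = 15360.64

Import duty: SGD 15360.64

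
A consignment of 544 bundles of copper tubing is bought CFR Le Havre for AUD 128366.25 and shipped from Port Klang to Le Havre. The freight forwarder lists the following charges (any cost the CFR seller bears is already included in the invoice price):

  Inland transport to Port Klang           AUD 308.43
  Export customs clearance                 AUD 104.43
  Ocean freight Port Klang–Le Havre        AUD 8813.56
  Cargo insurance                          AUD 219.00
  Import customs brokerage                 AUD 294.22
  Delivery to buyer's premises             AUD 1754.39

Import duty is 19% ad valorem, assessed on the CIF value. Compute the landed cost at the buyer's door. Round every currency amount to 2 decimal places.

Total landed cost: AUD 155065.06

CFR: the seller pays costs through ocean freight to the destination port, but not insurance.
Already in the invoice (seller's account under CFR): inland to port, export clearance, freight — exclude.
CIF value = CFR price + insurance = 128366.25 + 219.00 = 128585.25
Import duty = 128585.25 × 19% = 24431.20
Buyer bears: insurance 219.00 + brokerage 294.22 + delivery 1754.39 + duty 24431.20 = 26698.81
Landed cost = invoice 128366.25 + 26698.81 = 155065.06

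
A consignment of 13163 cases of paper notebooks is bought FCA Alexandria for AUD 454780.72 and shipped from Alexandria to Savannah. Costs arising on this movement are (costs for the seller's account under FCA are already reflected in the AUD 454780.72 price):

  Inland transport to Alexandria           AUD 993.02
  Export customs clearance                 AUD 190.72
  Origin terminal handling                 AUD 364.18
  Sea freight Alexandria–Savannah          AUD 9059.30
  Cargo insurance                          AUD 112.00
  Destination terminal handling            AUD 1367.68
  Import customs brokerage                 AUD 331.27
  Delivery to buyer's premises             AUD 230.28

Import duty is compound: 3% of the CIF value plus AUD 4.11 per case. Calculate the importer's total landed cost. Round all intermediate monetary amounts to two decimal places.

FCA: the seller delivers export-cleared goods to the carrier; the buyer bears costs from that point.
Already in the invoice (seller's account under FCA): inland to port, export clearance — exclude.
CIF value = FCA price + origin terminal + freight + insurance = 454780.72 + 364.18 + 9059.30 + 112.00 = 464316.20
Ad valorem component: 464316.20 × 3% = 13929.49
Specific component: 13163 × 4.11 = 54099.93
Import duty = 13929.49 + 54099.93 = 68029.42
Buyer bears: origin terminal 364.18 + freight 9059.30 + insurance 112.00 + destination terminal 1367.68 + brokerage 331.27 + delivery 230.28 + duty 68029.42 = 79494.13
Landed cost = invoice 454780.72 + 79494.13 = 534274.85

Total landed cost: AUD 534274.85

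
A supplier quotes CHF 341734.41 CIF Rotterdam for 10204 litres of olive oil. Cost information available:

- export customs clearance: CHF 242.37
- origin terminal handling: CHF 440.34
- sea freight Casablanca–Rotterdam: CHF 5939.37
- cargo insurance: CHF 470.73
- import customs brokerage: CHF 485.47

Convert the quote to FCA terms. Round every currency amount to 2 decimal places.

FCA price: CHF 334883.97

Not relevant to the conversion: export clearance — on the seller under both CIF and FCA; already in the CIF price and stays in the FCA price. brokerage — on the buyer under both terms; not part of either seller's price.
From CIF to FCA, the seller no longer bears: origin terminal, freight, insurance.
FCA price = 341734.41 − 440.34 − 5939.37 − 470.73 = 334883.97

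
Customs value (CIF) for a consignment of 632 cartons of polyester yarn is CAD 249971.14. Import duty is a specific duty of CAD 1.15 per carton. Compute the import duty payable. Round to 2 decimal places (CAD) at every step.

Import duty = 632 × 1.15 = 726.80

Import duty: CAD 726.80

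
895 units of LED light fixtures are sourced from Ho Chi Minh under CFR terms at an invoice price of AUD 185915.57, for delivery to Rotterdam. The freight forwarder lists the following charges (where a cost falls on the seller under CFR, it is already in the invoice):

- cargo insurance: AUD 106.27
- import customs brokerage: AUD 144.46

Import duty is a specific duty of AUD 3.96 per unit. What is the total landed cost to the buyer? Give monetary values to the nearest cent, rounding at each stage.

Total landed cost: AUD 189710.50

CFR: the seller pays costs through ocean freight to the destination port, but not insurance.
CIF value = CFR price + insurance = 185915.57 + 106.27 = 186021.84
Import duty = 895 × 3.96 = 3544.20
Buyer bears: insurance 106.27 + brokerage 144.46 + duty 3544.20 = 3794.93
Landed cost = invoice 185915.57 + 3794.93 = 189710.50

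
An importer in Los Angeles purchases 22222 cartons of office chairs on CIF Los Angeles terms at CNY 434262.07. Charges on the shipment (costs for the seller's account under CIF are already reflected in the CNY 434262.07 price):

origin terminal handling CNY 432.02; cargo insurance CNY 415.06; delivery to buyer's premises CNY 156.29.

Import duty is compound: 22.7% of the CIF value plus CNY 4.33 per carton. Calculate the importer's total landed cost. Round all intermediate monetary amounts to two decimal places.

Total landed cost: CNY 629217.11

CIF: the seller pays costs through ocean freight and marine insurance to the destination port.
Already in the invoice (seller's account under CIF): origin terminal, insurance — exclude.
The CIF price already equals the CIF value: 434262.07
Ad valorem component: 434262.07 × 22.7% = 98577.49
Specific component: 22222 × 4.33 = 96221.26
Import duty = 98577.49 + 96221.26 = 194798.75
Buyer bears: delivery 156.29 + duty 194798.75 = 194955.04
Landed cost = invoice 434262.07 + 194955.04 = 629217.11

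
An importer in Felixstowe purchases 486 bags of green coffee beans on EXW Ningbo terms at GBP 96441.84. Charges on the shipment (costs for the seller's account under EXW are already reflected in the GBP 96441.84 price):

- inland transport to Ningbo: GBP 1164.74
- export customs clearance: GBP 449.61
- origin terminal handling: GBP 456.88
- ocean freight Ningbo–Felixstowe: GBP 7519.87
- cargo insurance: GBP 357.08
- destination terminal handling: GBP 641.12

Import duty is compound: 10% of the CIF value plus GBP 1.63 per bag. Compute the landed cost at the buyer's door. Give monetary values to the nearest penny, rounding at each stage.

Total landed cost: GBP 118462.32

EXW: the seller makes goods available at their premises; the buyer bears all onward costs.
CIF value = EXW price + inland to port + export clearance + origin terminal + freight + insurance = 96441.84 + 1164.74 + 449.61 + 456.88 + 7519.87 + 357.08 = 106390.02
Ad valorem component: 106390.02 × 10% = 10639.00
Specific component: 486 × 1.63 = 792.18
Import duty = 10639.00 + 792.18 = 11431.18
Buyer bears: inland to port 1164.74 + export clearance 449.61 + origin terminal 456.88 + freight 7519.87 + insurance 357.08 + destination terminal 641.12 + duty 11431.18 = 22020.48
Landed cost = invoice 96441.84 + 22020.48 = 118462.32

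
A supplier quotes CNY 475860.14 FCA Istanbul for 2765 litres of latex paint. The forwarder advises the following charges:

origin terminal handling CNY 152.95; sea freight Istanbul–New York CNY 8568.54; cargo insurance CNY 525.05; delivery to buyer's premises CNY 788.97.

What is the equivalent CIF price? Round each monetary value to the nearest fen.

CIF price: CNY 485106.68

Not relevant to the conversion: delivery — on the buyer under both terms; not part of either seller's price.
From FCA to CIF, the seller additionally bears: origin terminal, freight, insurance.
CIF price = 475860.14 + 152.95 + 8568.54 + 525.05 = 485106.68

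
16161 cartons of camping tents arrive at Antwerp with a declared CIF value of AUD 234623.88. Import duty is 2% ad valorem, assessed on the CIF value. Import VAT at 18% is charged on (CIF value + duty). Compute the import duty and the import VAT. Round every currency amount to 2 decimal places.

Import duty: AUD 4692.48; import VAT: AUD 43076.94

Import duty = 234623.88 × 2% = 4692.48
VAT base = CIF + duty = 234623.88 + 4692.48 = 239316.36
Import VAT = 239316.36 × 18% = 43076.94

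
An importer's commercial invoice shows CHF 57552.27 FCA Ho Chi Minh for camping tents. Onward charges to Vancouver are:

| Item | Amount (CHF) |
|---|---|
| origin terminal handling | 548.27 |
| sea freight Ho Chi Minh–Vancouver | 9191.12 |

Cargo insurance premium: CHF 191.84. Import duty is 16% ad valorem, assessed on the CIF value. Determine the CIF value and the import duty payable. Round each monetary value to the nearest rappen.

CIF = FCA price + pre-shipment costs + freight + insurance
CIF = 57552.27 + 548.27 + 9191.12 + 191.84 = 67483.50
Import duty = 67483.50 × 16% = 10797.36

CIF value: CHF 67483.50; import duty: CHF 10797.36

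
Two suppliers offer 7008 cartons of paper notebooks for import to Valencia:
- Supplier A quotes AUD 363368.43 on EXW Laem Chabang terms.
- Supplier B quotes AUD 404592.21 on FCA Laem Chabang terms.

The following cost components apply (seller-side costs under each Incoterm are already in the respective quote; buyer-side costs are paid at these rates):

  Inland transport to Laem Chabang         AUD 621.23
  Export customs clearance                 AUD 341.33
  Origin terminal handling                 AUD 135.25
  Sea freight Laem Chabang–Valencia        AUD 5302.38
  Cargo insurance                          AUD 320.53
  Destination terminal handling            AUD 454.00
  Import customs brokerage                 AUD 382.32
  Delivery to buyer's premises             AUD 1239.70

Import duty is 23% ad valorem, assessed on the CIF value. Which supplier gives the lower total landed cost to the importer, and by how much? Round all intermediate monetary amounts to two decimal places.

Supplier A is cheaper by AUD 49521.31

Supplier A (EXW):
CIF value = EXW price + inland to port + export clearance + origin terminal + freight + insurance = 363368.43 + 621.23 + 341.33 + 135.25 + 5302.38 + 320.53 = 370089.15
Import duty = 370089.15 × 23% = 85120.50
Buyer bears (A): 621.23 + 341.33 + 135.25 + 5302.38 + 320.53 + 454.00 + 382.32 + 1239.70 = 8796.74
Landed cost (A) = invoice 363368.43 + 8796.74 + duty 85120.50 = 457285.67
Supplier B (FCA):
CIF value = FCA price + origin terminal + freight + insurance = 404592.21 + 135.25 + 5302.38 + 320.53 = 410350.37
Import duty = 410350.37 × 23% = 94380.59
Buyer bears (B): 135.25 + 5302.38 + 320.53 + 454.00 + 382.32 + 1239.70 = 7834.18
Landed cost (B) = invoice 404592.21 + 7834.18 + duty 94380.59 = 506806.98
Difference = |457285.67 − 506806.98| = 49521.31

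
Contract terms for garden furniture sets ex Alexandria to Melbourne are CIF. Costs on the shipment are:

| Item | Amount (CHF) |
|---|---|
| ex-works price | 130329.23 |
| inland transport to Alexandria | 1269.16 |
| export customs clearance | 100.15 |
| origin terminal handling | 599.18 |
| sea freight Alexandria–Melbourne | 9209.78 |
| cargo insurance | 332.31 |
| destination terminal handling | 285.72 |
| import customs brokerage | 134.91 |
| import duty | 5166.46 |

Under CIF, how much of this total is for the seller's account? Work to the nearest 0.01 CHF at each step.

Seller's account: CHF 141839.81

CIF: the seller pays costs through ocean freight and marine insurance to the destination port.
Seller's account: goods 130329.23 + inland to port 1269.16 + export clearance 100.15 + origin terminal 599.18 + freight 9209.78 + insurance 332.31 = 141839.81
Buyer's account: destination terminal 285.72 + brokerage 134.91 + duty 5166.46 = 5587.09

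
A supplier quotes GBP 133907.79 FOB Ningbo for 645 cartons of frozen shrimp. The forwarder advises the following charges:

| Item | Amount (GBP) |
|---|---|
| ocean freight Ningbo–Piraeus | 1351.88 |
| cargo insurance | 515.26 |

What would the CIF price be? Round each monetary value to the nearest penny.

From FOB to CIF, the seller additionally bears: freight, insurance.
CIF price = 133907.79 + 1351.88 + 515.26 = 135774.93

CIF price: GBP 135774.93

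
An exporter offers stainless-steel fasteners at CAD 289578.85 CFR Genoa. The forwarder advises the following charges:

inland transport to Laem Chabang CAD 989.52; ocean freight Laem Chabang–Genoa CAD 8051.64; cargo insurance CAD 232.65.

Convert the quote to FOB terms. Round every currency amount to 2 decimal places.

Not relevant to the conversion: inland to port — on the seller under both CFR and FOB; already in the CFR price and stays in the FOB price. insurance — on the buyer under both terms; not part of either seller's price.
From CFR to FOB, the seller no longer bears: freight.
FOB price = 289578.85 − 8051.64 = 281527.21

FOB price: CAD 281527.21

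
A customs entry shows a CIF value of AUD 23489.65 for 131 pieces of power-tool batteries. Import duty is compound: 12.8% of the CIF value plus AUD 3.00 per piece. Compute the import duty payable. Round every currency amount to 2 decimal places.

Ad valorem component: 23489.65 × 12.8% = 3006.68
Specific component: 131 × 3.00 = 393.00
Import duty = 3006.68 + 393.00 = 3399.68

Import duty: AUD 3399.68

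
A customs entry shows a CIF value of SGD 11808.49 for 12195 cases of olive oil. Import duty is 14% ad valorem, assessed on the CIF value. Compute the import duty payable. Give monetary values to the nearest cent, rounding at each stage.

Import duty: SGD 1653.19

Import duty = 11808.49 × 14% = 1653.19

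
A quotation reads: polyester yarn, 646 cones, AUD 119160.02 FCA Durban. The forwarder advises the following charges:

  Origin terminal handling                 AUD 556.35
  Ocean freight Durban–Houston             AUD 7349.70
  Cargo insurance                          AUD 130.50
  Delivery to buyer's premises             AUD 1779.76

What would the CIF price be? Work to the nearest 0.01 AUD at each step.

Not relevant to the conversion: delivery — on the buyer under both terms; not part of either seller's price.
From FCA to CIF, the seller additionally bears: origin terminal, freight, insurance.
CIF price = 119160.02 + 556.35 + 7349.70 + 130.50 = 127196.57

CIF price: AUD 127196.57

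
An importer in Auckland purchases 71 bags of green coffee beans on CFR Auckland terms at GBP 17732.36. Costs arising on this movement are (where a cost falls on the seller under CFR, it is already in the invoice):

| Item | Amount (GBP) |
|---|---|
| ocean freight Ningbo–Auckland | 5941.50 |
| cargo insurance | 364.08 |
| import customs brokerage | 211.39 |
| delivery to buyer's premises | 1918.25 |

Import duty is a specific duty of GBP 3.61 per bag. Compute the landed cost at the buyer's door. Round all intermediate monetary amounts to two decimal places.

CFR: the seller pays costs through ocean freight to the destination port, but not insurance.
Already in the invoice (seller's account under CFR): freight — exclude.
CIF value = CFR price + insurance = 17732.36 + 364.08 = 18096.44
Import duty = 71 × 3.61 = 256.31
Buyer bears: insurance 364.08 + brokerage 211.39 + delivery 1918.25 + duty 256.31 = 2750.03
Landed cost = invoice 17732.36 + 2750.03 = 20482.39

Total landed cost: GBP 20482.39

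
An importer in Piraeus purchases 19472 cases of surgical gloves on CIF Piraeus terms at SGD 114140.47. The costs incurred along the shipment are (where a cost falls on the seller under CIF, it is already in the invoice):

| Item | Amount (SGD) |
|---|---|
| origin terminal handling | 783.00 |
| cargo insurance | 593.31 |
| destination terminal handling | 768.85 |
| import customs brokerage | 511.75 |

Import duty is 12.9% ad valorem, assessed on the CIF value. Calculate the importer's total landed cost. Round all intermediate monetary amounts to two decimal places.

CIF: the seller pays costs through ocean freight and marine insurance to the destination port.
Already in the invoice (seller's account under CIF): origin terminal, insurance — exclude.
The CIF price already equals the CIF value: 114140.47
Import duty = 114140.47 × 12.9% = 14724.12
Buyer bears: destination terminal 768.85 + brokerage 511.75 + duty 14724.12 = 16004.72
Landed cost = invoice 114140.47 + 16004.72 = 130145.19

Total landed cost: SGD 130145.19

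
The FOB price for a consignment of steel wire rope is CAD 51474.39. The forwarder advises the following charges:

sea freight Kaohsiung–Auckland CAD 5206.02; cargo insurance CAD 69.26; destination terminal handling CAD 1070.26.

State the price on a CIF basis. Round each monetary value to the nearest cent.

Not relevant to the conversion: destination terminal — on the buyer under both terms; not part of either seller's price.
From FOB to CIF, the seller additionally bears: freight, insurance.
CIF price = 51474.39 + 5206.02 + 69.26 = 56749.67

CIF price: CAD 56749.67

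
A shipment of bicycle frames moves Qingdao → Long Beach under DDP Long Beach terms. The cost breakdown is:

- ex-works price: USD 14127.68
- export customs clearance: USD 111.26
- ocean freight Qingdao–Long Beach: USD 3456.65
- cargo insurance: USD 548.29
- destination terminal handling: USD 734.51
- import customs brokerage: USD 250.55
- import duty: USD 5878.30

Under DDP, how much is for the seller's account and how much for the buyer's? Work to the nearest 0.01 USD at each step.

DDP: the seller bears all costs including import duty.
Seller's account: goods 14127.68 + export clearance 111.26 + freight 3456.65 + insurance 548.29 + destination terminal 734.51 + brokerage 250.55 + duty 5878.30 = 25107.24
Buyer's account: 0.00

Seller: USD 25107.24; buyer: USD 0.00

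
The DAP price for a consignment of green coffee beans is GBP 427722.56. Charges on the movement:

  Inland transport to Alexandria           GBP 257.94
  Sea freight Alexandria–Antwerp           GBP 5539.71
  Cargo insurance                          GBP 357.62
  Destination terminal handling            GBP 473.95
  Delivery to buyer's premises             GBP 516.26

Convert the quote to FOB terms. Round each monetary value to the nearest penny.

FOB price: GBP 420835.02

Not relevant to the conversion: inland to port — on the seller under both DAP and FOB; already in the DAP price and stays in the FOB price.
From DAP to FOB, the seller no longer bears: freight, insurance, destination terminal, delivery.
FOB price = 427722.56 − 5539.71 − 357.62 − 473.95 − 516.26 = 420835.02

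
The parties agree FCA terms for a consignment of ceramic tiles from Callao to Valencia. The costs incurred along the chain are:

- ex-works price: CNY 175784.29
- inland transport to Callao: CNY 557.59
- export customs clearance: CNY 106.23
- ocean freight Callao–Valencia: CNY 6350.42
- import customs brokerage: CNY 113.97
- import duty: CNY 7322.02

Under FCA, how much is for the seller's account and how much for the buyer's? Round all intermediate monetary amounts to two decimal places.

Seller: CNY 176448.11; buyer: CNY 13786.41

FCA: the seller delivers export-cleared goods to the carrier; the buyer bears costs from that point.
Seller's account: goods 175784.29 + inland to port 557.59 + export clearance 106.23 = 176448.11
Buyer's account: freight 6350.42 + brokerage 113.97 + duty 7322.02 = 13786.41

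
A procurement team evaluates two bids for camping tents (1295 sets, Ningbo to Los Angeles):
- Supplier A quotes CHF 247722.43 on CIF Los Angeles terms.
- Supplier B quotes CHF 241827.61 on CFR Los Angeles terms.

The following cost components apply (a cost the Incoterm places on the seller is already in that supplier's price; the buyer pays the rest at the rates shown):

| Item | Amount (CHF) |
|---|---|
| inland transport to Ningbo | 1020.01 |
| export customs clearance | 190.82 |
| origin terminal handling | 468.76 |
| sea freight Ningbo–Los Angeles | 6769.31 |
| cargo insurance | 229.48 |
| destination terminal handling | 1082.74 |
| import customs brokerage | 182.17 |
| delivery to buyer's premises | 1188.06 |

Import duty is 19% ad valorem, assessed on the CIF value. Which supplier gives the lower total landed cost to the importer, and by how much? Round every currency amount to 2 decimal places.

Supplier B is cheaper by CHF 6741.75

Supplier A (CIF):
The CIF price already equals the CIF value: 247722.43
Import duty = 247722.43 × 19% = 47067.26
Buyer bears (A): 1082.74 + 182.17 + 1188.06 = 2452.97
Landed cost (A) = invoice 247722.43 + 2452.97 + duty 47067.26 = 297242.66
Supplier B (CFR):
CIF value = CFR price + insurance = 241827.61 + 229.48 = 242057.09
Import duty = 242057.09 × 19% = 45990.85
Buyer bears (B): 229.48 + 1082.74 + 182.17 + 1188.06 = 2682.45
Landed cost (B) = invoice 241827.61 + 2682.45 + duty 45990.85 = 290500.91
Difference = |297242.66 − 290500.91| = 6741.75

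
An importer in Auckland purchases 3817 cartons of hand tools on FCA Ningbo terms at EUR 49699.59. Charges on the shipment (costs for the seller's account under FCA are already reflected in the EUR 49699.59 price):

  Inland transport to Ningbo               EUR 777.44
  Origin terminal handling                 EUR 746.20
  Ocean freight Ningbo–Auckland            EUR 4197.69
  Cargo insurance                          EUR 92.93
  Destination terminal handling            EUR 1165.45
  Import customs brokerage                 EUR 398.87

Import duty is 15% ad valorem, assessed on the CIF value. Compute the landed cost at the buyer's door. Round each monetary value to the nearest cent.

FCA: the seller delivers export-cleared goods to the carrier; the buyer bears costs from that point.
Already in the invoice (seller's account under FCA): inland to port — exclude.
CIF value = FCA price + origin terminal + freight + insurance = 49699.59 + 746.20 + 4197.69 + 92.93 = 54736.41
Import duty = 54736.41 × 15% = 8210.46
Buyer bears: origin terminal 746.20 + freight 4197.69 + insurance 92.93 + destination terminal 1165.45 + brokerage 398.87 + duty 8210.46 = 14811.60
Landed cost = invoice 49699.59 + 14811.60 = 64511.19

Total landed cost: EUR 64511.19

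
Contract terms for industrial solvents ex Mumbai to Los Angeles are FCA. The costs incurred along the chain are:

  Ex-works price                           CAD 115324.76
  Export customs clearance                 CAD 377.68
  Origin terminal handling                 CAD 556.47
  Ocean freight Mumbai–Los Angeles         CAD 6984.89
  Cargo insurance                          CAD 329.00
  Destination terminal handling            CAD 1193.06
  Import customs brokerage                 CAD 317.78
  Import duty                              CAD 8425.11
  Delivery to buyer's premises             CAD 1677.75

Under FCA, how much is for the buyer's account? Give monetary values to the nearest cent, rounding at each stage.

Buyer's account: CAD 19484.06

FCA: the seller delivers export-cleared goods to the carrier; the buyer bears costs from that point.
Seller's account: goods 115324.76 + export clearance 377.68 = 115702.44
Buyer's account: origin terminal 556.47 + freight 6984.89 + insurance 329.00 + destination terminal 1193.06 + brokerage 317.78 + duty 8425.11 + delivery 1677.75 = 19484.06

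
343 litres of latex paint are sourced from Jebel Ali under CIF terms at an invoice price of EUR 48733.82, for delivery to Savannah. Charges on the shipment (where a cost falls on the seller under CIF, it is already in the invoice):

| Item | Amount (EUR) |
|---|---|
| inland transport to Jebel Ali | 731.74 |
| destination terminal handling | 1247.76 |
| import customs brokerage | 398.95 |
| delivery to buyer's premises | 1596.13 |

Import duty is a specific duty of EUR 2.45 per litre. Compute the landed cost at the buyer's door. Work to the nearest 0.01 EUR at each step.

CIF: the seller pays costs through ocean freight and marine insurance to the destination port.
Already in the invoice (seller's account under CIF): inland to port — exclude.
The CIF price already equals the CIF value: 48733.82
Import duty = 343 × 2.45 = 840.35
Buyer bears: destination terminal 1247.76 + brokerage 398.95 + delivery 1596.13 + duty 840.35 = 4083.19
Landed cost = invoice 48733.82 + 4083.19 = 52817.01

Total landed cost: EUR 52817.01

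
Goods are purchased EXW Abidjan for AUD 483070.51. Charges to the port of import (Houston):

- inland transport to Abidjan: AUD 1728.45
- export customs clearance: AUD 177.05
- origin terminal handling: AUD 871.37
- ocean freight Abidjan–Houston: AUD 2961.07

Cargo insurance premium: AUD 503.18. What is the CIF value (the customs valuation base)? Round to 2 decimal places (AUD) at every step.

CIF = EXW price + pre-shipment costs + freight + insurance
CIF = 483070.51 + 1728.45 + 177.05 + 871.37 + 2961.07 + 503.18 = 489311.63

CIF value: AUD 489311.63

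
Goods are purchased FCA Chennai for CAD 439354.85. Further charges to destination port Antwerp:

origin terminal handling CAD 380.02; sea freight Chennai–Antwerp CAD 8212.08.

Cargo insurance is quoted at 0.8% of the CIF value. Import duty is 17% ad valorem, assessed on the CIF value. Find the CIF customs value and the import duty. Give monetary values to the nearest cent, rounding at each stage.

CIF value: CAD 451559.43; import duty: CAD 76765.10

Let C be the CIF value. C = FCA price + pre-shipment costs + freight + 0.8% × C
C − 0.8% × C = 439354.85 + 380.02 + 8212.08
0.992 × C = 447946.95
C = 447946.95 / 0.992 = 451559.43
Insurance premium = 0.8% × 451559.43 = 3612.48
Import duty = 451559.43 × 17% = 76765.10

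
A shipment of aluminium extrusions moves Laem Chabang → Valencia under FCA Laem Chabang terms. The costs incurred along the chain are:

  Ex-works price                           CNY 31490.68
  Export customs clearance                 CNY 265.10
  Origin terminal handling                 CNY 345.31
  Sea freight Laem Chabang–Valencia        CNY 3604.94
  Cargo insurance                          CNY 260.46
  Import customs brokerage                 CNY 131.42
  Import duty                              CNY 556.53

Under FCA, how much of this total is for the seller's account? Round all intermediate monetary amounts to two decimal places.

Seller's account: CNY 31755.78

FCA: the seller delivers export-cleared goods to the carrier; the buyer bears costs from that point.
Seller's account: goods 31490.68 + export clearance 265.10 = 31755.78
Buyer's account: origin terminal 345.31 + freight 3604.94 + insurance 260.46 + brokerage 131.42 + duty 556.53 = 4898.66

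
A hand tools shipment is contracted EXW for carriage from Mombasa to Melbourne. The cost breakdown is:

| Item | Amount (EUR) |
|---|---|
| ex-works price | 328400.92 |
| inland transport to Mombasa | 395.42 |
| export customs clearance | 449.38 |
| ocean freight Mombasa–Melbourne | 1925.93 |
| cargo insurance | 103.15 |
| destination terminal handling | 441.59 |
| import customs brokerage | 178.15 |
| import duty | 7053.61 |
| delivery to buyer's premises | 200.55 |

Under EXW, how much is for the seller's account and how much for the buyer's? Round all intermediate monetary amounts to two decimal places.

EXW: the seller makes goods available at their premises; the buyer bears all onward costs.
Seller's account: goods 328400.92 = 328400.92
Buyer's account: inland to port 395.42 + export clearance 449.38 + freight 1925.93 + insurance 103.15 + destination terminal 441.59 + brokerage 178.15 + duty 7053.61 + delivery 200.55 = 10747.78

Seller: EUR 328400.92; buyer: EUR 10747.78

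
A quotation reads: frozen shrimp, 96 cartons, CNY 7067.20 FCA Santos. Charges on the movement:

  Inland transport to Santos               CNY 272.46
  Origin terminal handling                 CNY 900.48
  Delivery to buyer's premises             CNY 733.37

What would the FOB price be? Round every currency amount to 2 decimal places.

Not relevant to the conversion: inland to port — on the seller under both FCA and FOB; already in the FCA price and stays in the FOB price. delivery — on the buyer under both terms; not part of either seller's price.
From FCA to FOB, the seller additionally bears: origin terminal.
FOB price = 7067.20 + 900.48 = 7967.68

FOB price: CNY 7967.68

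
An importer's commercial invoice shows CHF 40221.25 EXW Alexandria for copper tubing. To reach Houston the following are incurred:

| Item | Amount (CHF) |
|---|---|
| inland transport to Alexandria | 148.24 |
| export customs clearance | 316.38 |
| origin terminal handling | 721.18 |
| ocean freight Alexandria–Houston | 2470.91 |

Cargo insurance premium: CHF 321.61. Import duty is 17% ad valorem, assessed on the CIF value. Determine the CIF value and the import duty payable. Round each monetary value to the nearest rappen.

CIF = EXW price + pre-shipment costs + freight + insurance
CIF = 40221.25 + 148.24 + 316.38 + 721.18 + 2470.91 + 321.61 = 44199.57
Import duty = 44199.57 × 17% = 7513.93

CIF value: CHF 44199.57; import duty: CHF 7513.93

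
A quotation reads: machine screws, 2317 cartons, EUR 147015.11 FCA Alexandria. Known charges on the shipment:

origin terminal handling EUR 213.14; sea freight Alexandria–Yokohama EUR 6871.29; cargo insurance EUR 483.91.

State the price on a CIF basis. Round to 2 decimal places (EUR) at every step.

From FCA to CIF, the seller additionally bears: origin terminal, freight, insurance.
CIF price = 147015.11 + 213.14 + 6871.29 + 483.91 = 154583.45

CIF price: EUR 154583.45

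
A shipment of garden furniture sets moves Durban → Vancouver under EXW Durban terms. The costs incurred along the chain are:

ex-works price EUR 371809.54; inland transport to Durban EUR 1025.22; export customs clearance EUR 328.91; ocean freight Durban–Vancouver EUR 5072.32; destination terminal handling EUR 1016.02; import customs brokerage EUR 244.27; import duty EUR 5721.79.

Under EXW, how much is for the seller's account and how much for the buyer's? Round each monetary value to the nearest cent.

EXW: the seller makes goods available at their premises; the buyer bears all onward costs.
Seller's account: goods 371809.54 = 371809.54
Buyer's account: inland to port 1025.22 + export clearance 328.91 + freight 5072.32 + destination terminal 1016.02 + brokerage 244.27 + duty 5721.79 = 13408.53

Seller: EUR 371809.54; buyer: EUR 13408.53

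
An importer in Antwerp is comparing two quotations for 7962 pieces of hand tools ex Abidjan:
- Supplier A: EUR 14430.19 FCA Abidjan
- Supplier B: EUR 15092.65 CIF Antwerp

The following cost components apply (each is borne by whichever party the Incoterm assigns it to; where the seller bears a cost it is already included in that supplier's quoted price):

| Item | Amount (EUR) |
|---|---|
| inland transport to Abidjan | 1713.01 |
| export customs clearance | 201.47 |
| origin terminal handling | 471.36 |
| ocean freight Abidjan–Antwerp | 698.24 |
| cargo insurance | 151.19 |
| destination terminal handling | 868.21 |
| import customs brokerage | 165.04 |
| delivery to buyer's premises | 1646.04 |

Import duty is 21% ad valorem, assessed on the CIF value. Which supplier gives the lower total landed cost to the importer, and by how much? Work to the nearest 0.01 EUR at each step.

Supplier A (FCA):
CIF value = FCA price + origin terminal + freight + insurance = 14430.19 + 471.36 + 698.24 + 151.19 = 15750.98
Import duty = 15750.98 × 21% = 3307.71
Buyer bears (A): 471.36 + 698.24 + 151.19 + 868.21 + 165.04 + 1646.04 = 4000.08
Landed cost (A) = invoice 14430.19 + 4000.08 + duty 3307.71 = 21737.98
Supplier B (CIF):
The CIF price already equals the CIF value: 15092.65
Import duty = 15092.65 × 21% = 3169.46
Buyer bears (B): 868.21 + 165.04 + 1646.04 = 2679.29
Landed cost (B) = invoice 15092.65 + 2679.29 + duty 3169.46 = 20941.40
Difference = |21737.98 − 20941.40| = 796.58

Supplier B is cheaper by EUR 796.58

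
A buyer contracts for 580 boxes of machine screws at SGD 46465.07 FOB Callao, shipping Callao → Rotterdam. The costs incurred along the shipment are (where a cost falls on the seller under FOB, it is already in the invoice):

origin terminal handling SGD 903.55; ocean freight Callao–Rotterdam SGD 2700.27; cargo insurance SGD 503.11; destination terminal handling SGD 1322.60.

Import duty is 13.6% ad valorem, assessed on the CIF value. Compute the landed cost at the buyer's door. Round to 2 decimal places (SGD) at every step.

FOB: the seller bears costs until goods are on board at the origin port; the buyer bears freight, insurance and all costs thereafter.
Already in the invoice (seller's account under FOB): origin terminal — exclude.
CIF value = FOB price + freight + insurance = 46465.07 + 2700.27 + 503.11 = 49668.45
Import duty = 49668.45 × 13.6% = 6754.91
Buyer bears: freight 2700.27 + insurance 503.11 + destination terminal 1322.60 + duty 6754.91 = 11280.89
Landed cost = invoice 46465.07 + 11280.89 = 57745.96

Total landed cost: SGD 57745.96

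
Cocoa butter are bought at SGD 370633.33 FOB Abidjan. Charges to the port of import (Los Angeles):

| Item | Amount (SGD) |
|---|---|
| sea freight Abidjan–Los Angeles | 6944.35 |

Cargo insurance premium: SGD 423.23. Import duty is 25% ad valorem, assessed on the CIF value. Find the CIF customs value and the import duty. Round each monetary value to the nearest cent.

CIF = FOB price + freight + insurance
CIF = 370633.33 + 6944.35 + 423.23 = 378000.91
Import duty = 378000.91 × 25% = 94500.23

CIF value: SGD 378000.91; import duty: SGD 94500.23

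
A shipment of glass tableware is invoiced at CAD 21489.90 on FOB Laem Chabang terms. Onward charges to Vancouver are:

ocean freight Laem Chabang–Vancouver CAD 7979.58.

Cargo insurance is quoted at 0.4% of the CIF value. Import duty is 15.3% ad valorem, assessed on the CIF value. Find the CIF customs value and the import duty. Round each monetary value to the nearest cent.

Let C be the CIF value. C = FOB price + freight + 0.4% × C
C − 0.4% × C = 21489.90 + 7979.58
0.996 × C = 29469.48
C = 29469.48 / 0.996 = 29587.83
Insurance premium = 0.4% × 29587.83 = 118.35
Import duty = 29587.83 × 15.3% = 4526.94

CIF value: CAD 29587.83; import duty: CAD 4526.94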